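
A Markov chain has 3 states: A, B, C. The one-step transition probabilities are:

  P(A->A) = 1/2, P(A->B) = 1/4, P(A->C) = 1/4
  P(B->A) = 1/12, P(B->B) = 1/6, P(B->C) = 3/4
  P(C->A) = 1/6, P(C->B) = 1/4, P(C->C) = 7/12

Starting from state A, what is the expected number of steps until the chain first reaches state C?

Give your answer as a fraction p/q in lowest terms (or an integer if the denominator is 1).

Answer: 52/19

Derivation:
Let h_i = expected steps to first reach C from state i.
Boundary: h_C = 0.
First-step equations for the other states:
  h_A = 1 + 1/2*h_A + 1/4*h_B + 1/4*h_C
  h_B = 1 + 1/12*h_A + 1/6*h_B + 3/4*h_C

Substituting h_C = 0 and rearranging gives the linear system (I - Q) h = 1:
  [1/2, -1/4] . (h_A, h_B) = 1
  [-1/12, 5/6] . (h_A, h_B) = 1

Solving yields:
  h_A = 52/19
  h_B = 28/19

Starting state is A, so the expected hitting time is h_A = 52/19.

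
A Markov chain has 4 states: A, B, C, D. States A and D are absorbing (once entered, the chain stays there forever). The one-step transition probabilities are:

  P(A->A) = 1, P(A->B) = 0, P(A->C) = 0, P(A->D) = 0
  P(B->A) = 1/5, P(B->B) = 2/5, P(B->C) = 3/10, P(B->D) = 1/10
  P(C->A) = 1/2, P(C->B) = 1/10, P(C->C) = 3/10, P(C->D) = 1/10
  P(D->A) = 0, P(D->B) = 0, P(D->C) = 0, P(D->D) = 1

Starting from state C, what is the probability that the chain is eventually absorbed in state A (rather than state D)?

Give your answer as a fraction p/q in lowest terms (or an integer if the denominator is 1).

Answer: 32/39

Derivation:
Let a_i = P(absorbed in A | start in state i).
Boundary conditions: a_A = 1, a_D = 0.
For each transient state i, a_i = sum_j P(i->j) * a_j:
  a_B = 1/5*a_A + 2/5*a_B + 3/10*a_C + 1/10*a_D
  a_C = 1/2*a_A + 1/10*a_B + 3/10*a_C + 1/10*a_D

Substituting a_A = 1 and a_D = 0, rearrange to (I - Q) a = r where r[i] = P(i -> A):
  [3/5, -3/10] . (a_B, a_C) = 1/5
  [-1/10, 7/10] . (a_B, a_C) = 1/2

Solving yields:
  a_B = 29/39
  a_C = 32/39

Starting state is C, so the absorption probability is a_C = 32/39.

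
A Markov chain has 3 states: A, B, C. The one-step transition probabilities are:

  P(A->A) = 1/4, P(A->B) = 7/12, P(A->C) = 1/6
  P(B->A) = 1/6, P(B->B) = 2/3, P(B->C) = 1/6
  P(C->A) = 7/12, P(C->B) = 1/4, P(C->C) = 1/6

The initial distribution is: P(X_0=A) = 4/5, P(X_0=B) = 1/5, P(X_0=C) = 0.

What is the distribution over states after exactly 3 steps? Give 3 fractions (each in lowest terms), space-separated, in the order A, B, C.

Answer: 139/540 311/540 1/6

Derivation:
Propagating the distribution step by step (d_{t+1} = d_t * P):
d_0 = (A=4/5, B=1/5, C=0)
  d_1[A] = 4/5*1/4 + 1/5*1/6 + 0*7/12 = 7/30
  d_1[B] = 4/5*7/12 + 1/5*2/3 + 0*1/4 = 3/5
  d_1[C] = 4/5*1/6 + 1/5*1/6 + 0*1/6 = 1/6
d_1 = (A=7/30, B=3/5, C=1/6)
  d_2[A] = 7/30*1/4 + 3/5*1/6 + 1/6*7/12 = 23/90
  d_2[B] = 7/30*7/12 + 3/5*2/3 + 1/6*1/4 = 26/45
  d_2[C] = 7/30*1/6 + 3/5*1/6 + 1/6*1/6 = 1/6
d_2 = (A=23/90, B=26/45, C=1/6)
  d_3[A] = 23/90*1/4 + 26/45*1/6 + 1/6*7/12 = 139/540
  d_3[B] = 23/90*7/12 + 26/45*2/3 + 1/6*1/4 = 311/540
  d_3[C] = 23/90*1/6 + 26/45*1/6 + 1/6*1/6 = 1/6
d_3 = (A=139/540, B=311/540, C=1/6)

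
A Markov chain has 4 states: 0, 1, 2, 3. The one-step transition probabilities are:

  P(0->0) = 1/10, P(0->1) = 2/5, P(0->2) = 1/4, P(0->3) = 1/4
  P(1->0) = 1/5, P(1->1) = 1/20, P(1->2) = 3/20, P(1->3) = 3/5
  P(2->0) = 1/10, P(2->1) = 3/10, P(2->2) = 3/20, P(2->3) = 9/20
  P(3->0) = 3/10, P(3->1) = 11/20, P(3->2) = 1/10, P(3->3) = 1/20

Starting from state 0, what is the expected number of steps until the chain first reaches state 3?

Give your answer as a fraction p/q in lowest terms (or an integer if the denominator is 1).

Answer: 2950/1147

Derivation:
Let h_i = expected steps to first reach 3 from state i.
Boundary: h_3 = 0.
First-step equations for the other states:
  h_0 = 1 + 1/10*h_0 + 2/5*h_1 + 1/4*h_2 + 1/4*h_3
  h_1 = 1 + 1/5*h_0 + 1/20*h_1 + 3/20*h_2 + 3/5*h_3
  h_2 = 1 + 1/10*h_0 + 3/10*h_1 + 3/20*h_2 + 9/20*h_3

Substituting h_3 = 0 and rearranging gives the linear system (I - Q) h = 1:
  [9/10, -2/5, -1/4] . (h_0, h_1, h_2) = 1
  [-1/5, 19/20, -3/20] . (h_0, h_1, h_2) = 1
  [-1/10, -3/10, 17/20] . (h_0, h_1, h_2) = 1

Solving yields:
  h_0 = 2950/1147
  h_1 = 60/31
  h_2 = 80/37

Starting state is 0, so the expected hitting time is h_0 = 2950/1147.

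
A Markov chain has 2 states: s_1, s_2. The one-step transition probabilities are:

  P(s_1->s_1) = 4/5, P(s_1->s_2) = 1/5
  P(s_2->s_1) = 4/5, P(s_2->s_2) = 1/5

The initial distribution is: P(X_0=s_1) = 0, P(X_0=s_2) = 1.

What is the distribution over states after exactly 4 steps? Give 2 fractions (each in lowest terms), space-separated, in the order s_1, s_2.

Propagating the distribution step by step (d_{t+1} = d_t * P):
d_0 = (s_1=0, s_2=1)
  d_1[s_1] = 0*4/5 + 1*4/5 = 4/5
  d_1[s_2] = 0*1/5 + 1*1/5 = 1/5
d_1 = (s_1=4/5, s_2=1/5)
  d_2[s_1] = 4/5*4/5 + 1/5*4/5 = 4/5
  d_2[s_2] = 4/5*1/5 + 1/5*1/5 = 1/5
d_2 = (s_1=4/5, s_2=1/5)
  d_3[s_1] = 4/5*4/5 + 1/5*4/5 = 4/5
  d_3[s_2] = 4/5*1/5 + 1/5*1/5 = 1/5
d_3 = (s_1=4/5, s_2=1/5)
  d_4[s_1] = 4/5*4/5 + 1/5*4/5 = 4/5
  d_4[s_2] = 4/5*1/5 + 1/5*1/5 = 1/5
d_4 = (s_1=4/5, s_2=1/5)

Answer: 4/5 1/5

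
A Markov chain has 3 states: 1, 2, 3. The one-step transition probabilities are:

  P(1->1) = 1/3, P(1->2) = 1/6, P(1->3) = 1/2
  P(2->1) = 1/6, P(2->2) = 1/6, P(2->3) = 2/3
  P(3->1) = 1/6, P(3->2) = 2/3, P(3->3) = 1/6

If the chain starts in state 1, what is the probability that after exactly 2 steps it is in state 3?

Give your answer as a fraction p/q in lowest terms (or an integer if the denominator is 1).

Computing P^2 by repeated multiplication:
P^1 =
  1: [1/3, 1/6, 1/2]
  2: [1/6, 1/6, 2/3]
  3: [1/6, 2/3, 1/6]
P^2 =
  1: [2/9, 5/12, 13/36]
  2: [7/36, 1/2, 11/36]
  3: [7/36, 1/4, 5/9]

(P^2)[1 -> 3] = 13/36

Answer: 13/36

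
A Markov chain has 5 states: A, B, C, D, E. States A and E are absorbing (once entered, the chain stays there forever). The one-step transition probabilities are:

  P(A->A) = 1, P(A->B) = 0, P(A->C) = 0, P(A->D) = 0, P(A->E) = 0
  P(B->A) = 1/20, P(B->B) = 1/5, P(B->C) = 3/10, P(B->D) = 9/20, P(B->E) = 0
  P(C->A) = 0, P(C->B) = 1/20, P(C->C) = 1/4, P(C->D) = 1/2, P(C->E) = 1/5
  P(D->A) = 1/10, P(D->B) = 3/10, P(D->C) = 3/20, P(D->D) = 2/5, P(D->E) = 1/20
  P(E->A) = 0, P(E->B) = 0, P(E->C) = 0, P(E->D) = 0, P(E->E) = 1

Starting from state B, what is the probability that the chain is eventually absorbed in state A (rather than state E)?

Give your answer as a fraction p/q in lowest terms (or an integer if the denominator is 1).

Let a_i = P(absorbed in A | start in state i).
Boundary conditions: a_A = 1, a_E = 0.
For each transient state i, a_i = sum_j P(i->j) * a_j:
  a_B = 1/20*a_A + 1/5*a_B + 3/10*a_C + 9/20*a_D + 0*a_E
  a_C = 0*a_A + 1/20*a_B + 1/4*a_C + 1/2*a_D + 1/5*a_E
  a_D = 1/10*a_A + 3/10*a_B + 3/20*a_C + 2/5*a_D + 1/20*a_E

Substituting a_A = 1 and a_E = 0, rearrange to (I - Q) a = r where r[i] = P(i -> A):
  [4/5, -3/10, -9/20] . (a_B, a_C, a_D) = 1/20
  [-1/20, 3/4, -1/2] . (a_B, a_C, a_D) = 0
  [-3/10, -3/20, 3/5] . (a_B, a_C, a_D) = 1/10

Solving yields:
  a_B = 180/377
  a_C = 410/1131
  a_D = 187/377

Starting state is B, so the absorption probability is a_B = 180/377.

Answer: 180/377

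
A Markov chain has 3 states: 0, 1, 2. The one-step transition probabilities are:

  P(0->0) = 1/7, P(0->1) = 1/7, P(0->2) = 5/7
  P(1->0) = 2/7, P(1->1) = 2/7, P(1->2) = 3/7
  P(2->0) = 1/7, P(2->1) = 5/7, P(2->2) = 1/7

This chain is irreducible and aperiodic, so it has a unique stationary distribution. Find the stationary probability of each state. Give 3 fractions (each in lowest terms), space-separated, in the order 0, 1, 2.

The stationary distribution satisfies pi = pi * P, i.e.:
  pi_0 = 1/7*pi_0 + 2/7*pi_1 + 1/7*pi_2
  pi_1 = 1/7*pi_0 + 2/7*pi_1 + 5/7*pi_2
  pi_2 = 5/7*pi_0 + 3/7*pi_1 + 1/7*pi_2
with normalization: pi_0 + pi_1 + pi_2 = 1.

Using the first 2 balance equations plus normalization, the linear system A*pi = b is:
  [-6/7, 2/7, 1/7] . pi = 0
  [1/7, -5/7, 5/7] . pi = 0
  [1, 1, 1] . pi = 1

Solving yields:
  pi_0 = 15/74
  pi_1 = 31/74
  pi_2 = 14/37

Verification (pi * P):
  15/74*1/7 + 31/74*2/7 + 14/37*1/7 = 15/74 = pi_0  (ok)
  15/74*1/7 + 31/74*2/7 + 14/37*5/7 = 31/74 = pi_1  (ok)
  15/74*5/7 + 31/74*3/7 + 14/37*1/7 = 14/37 = pi_2  (ok)

Answer: 15/74 31/74 14/37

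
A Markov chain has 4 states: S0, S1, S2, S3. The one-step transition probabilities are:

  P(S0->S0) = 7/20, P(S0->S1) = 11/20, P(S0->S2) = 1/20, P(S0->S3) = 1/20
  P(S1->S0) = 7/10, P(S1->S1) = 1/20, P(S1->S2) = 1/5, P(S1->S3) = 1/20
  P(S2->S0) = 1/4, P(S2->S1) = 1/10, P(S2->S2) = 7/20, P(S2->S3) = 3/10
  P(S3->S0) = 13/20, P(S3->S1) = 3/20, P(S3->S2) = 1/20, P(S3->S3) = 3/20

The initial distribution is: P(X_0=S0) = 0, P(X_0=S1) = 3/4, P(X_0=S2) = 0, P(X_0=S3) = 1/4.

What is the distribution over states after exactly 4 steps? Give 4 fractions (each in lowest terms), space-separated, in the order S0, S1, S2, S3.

Answer: 9031/20000 205959/640000 21089/160000 60693/640000

Derivation:
Propagating the distribution step by step (d_{t+1} = d_t * P):
d_0 = (S0=0, S1=3/4, S2=0, S3=1/4)
  d_1[S0] = 0*7/20 + 3/4*7/10 + 0*1/4 + 1/4*13/20 = 11/16
  d_1[S1] = 0*11/20 + 3/4*1/20 + 0*1/10 + 1/4*3/20 = 3/40
  d_1[S2] = 0*1/20 + 3/4*1/5 + 0*7/20 + 1/4*1/20 = 13/80
  d_1[S3] = 0*1/20 + 3/4*1/20 + 0*3/10 + 1/4*3/20 = 3/40
d_1 = (S0=11/16, S1=3/40, S2=13/80, S3=3/40)
  d_2[S0] = 11/16*7/20 + 3/40*7/10 + 13/80*1/4 + 3/40*13/20 = 153/400
  d_2[S1] = 11/16*11/20 + 3/40*1/20 + 13/80*1/10 + 3/40*3/20 = 131/320
  d_2[S2] = 11/16*1/20 + 3/40*1/5 + 13/80*7/20 + 3/40*1/20 = 11/100
  d_2[S3] = 11/16*1/20 + 3/40*1/20 + 13/80*3/10 + 3/40*3/20 = 157/1600
d_2 = (S0=153/400, S1=131/320, S2=11/100, S3=157/1600)
  d_3[S0] = 153/400*7/20 + 131/320*7/10 + 11/100*1/4 + 157/1600*13/20 = 131/256
  d_3[S1] = 153/400*11/20 + 131/320*1/20 + 11/100*1/10 + 157/1600*3/20 = 821/3200
  d_3[S2] = 153/400*1/20 + 131/320*1/5 + 11/100*7/20 + 157/1600*1/20 = 4621/32000
  d_3[S3] = 153/400*1/20 + 131/320*1/20 + 11/100*3/10 + 157/1600*3/20 = 1397/16000
d_3 = (S0=131/256, S1=821/3200, S2=4621/32000, S3=1397/16000)
  d_4[S0] = 131/256*7/20 + 821/3200*7/10 + 4621/32000*1/4 + 1397/16000*13/20 = 9031/20000
  d_4[S1] = 131/256*11/20 + 821/3200*1/20 + 4621/32000*1/10 + 1397/16000*3/20 = 205959/640000
  d_4[S2] = 131/256*1/20 + 821/3200*1/5 + 4621/32000*7/20 + 1397/16000*1/20 = 21089/160000
  d_4[S3] = 131/256*1/20 + 821/3200*1/20 + 4621/32000*3/10 + 1397/16000*3/20 = 60693/640000
d_4 = (S0=9031/20000, S1=205959/640000, S2=21089/160000, S3=60693/640000)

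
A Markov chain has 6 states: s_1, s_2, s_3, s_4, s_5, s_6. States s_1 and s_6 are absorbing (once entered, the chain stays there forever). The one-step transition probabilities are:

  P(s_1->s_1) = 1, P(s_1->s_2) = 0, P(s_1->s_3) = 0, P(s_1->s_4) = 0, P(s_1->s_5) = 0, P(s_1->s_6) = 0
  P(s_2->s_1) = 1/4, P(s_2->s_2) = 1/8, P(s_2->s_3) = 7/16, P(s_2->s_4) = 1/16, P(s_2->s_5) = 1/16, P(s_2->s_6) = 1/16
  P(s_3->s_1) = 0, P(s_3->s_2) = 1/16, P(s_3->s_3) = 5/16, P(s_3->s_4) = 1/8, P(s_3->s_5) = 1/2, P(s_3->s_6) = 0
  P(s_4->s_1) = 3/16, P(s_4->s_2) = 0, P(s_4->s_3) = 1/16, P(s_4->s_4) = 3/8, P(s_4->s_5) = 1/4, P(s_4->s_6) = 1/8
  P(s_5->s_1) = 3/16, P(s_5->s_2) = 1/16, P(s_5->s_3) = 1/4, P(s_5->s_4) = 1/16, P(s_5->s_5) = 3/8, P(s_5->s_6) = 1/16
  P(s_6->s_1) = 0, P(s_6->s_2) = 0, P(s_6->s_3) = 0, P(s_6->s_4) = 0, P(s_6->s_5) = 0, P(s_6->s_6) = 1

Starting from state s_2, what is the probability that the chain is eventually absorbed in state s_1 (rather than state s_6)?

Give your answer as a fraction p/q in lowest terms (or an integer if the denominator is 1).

Answer: 5911/7949

Derivation:
Let a_i = P(absorbed in s_1 | start in state i).
Boundary conditions: a_s_1 = 1, a_s_6 = 0.
For each transient state i, a_i = sum_j P(i->j) * a_j:
  a_s_2 = 1/4*a_s_1 + 1/8*a_s_2 + 7/16*a_s_3 + 1/16*a_s_4 + 1/16*a_s_5 + 1/16*a_s_6
  a_s_3 = 0*a_s_1 + 1/16*a_s_2 + 5/16*a_s_3 + 1/8*a_s_4 + 1/2*a_s_5 + 0*a_s_6
  a_s_4 = 3/16*a_s_1 + 0*a_s_2 + 1/16*a_s_3 + 3/8*a_s_4 + 1/4*a_s_5 + 1/8*a_s_6
  a_s_5 = 3/16*a_s_1 + 1/16*a_s_2 + 1/4*a_s_3 + 1/16*a_s_4 + 3/8*a_s_5 + 1/16*a_s_6

Substituting a_s_1 = 1 and a_s_6 = 0, rearrange to (I - Q) a = r where r[i] = P(i -> s_1):
  [7/8, -7/16, -1/16, -1/16] . (a_s_2, a_s_3, a_s_4, a_s_5) = 1/4
  [-1/16, 11/16, -1/8, -1/2] . (a_s_2, a_s_3, a_s_4, a_s_5) = 0
  [0, -1/16, 5/8, -1/4] . (a_s_2, a_s_3, a_s_4, a_s_5) = 3/16
  [-1/16, -1/4, -1/16, 5/8] . (a_s_2, a_s_3, a_s_4, a_s_5) = 3/16

Solving yields:
  a_s_2 = 5911/7949
  a_s_3 = 5701/7949
  a_s_4 = 5268/7949
  a_s_5 = 5783/7949

Starting state is s_2, so the absorption probability is a_s_2 = 5911/7949.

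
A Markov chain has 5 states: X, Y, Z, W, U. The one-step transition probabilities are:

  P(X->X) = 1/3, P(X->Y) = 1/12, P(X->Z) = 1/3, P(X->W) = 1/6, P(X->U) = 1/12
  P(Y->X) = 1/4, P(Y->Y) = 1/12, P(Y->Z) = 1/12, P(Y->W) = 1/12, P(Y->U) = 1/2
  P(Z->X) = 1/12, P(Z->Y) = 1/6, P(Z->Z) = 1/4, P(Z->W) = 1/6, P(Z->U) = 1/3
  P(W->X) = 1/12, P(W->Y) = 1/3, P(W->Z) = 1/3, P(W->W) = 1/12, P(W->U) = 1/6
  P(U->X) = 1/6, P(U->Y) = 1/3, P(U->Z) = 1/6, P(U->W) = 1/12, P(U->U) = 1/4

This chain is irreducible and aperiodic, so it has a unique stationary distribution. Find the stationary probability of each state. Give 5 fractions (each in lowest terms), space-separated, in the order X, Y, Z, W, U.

Answer: 3789/20324 4069/20324 4447/20324 595/5081 5639/20324

Derivation:
The stationary distribution satisfies pi = pi * P, i.e.:
  pi_X = 1/3*pi_X + 1/4*pi_Y + 1/12*pi_Z + 1/12*pi_W + 1/6*pi_U
  pi_Y = 1/12*pi_X + 1/12*pi_Y + 1/6*pi_Z + 1/3*pi_W + 1/3*pi_U
  pi_Z = 1/3*pi_X + 1/12*pi_Y + 1/4*pi_Z + 1/3*pi_W + 1/6*pi_U
  pi_W = 1/6*pi_X + 1/12*pi_Y + 1/6*pi_Z + 1/12*pi_W + 1/12*pi_U
  pi_U = 1/12*pi_X + 1/2*pi_Y + 1/3*pi_Z + 1/6*pi_W + 1/4*pi_U
with normalization: pi_X + pi_Y + pi_Z + pi_W + pi_U = 1.

Using the first 4 balance equations plus normalization, the linear system A*pi = b is:
  [-2/3, 1/4, 1/12, 1/12, 1/6] . pi = 0
  [1/12, -11/12, 1/6, 1/3, 1/3] . pi = 0
  [1/3, 1/12, -3/4, 1/3, 1/6] . pi = 0
  [1/6, 1/12, 1/6, -11/12, 1/12] . pi = 0
  [1, 1, 1, 1, 1] . pi = 1

Solving yields:
  pi_X = 3789/20324
  pi_Y = 4069/20324
  pi_Z = 4447/20324
  pi_W = 595/5081
  pi_U = 5639/20324

Verification (pi * P):
  3789/20324*1/3 + 4069/20324*1/4 + 4447/20324*1/12 + 595/5081*1/12 + 5639/20324*1/6 = 3789/20324 = pi_X  (ok)
  3789/20324*1/12 + 4069/20324*1/12 + 4447/20324*1/6 + 595/5081*1/3 + 5639/20324*1/3 = 4069/20324 = pi_Y  (ok)
  3789/20324*1/3 + 4069/20324*1/12 + 4447/20324*1/4 + 595/5081*1/3 + 5639/20324*1/6 = 4447/20324 = pi_Z  (ok)
  3789/20324*1/6 + 4069/20324*1/12 + 4447/20324*1/6 + 595/5081*1/12 + 5639/20324*1/12 = 595/5081 = pi_W  (ok)
  3789/20324*1/12 + 4069/20324*1/2 + 4447/20324*1/3 + 595/5081*1/6 + 5639/20324*1/4 = 5639/20324 = pi_U  (ok)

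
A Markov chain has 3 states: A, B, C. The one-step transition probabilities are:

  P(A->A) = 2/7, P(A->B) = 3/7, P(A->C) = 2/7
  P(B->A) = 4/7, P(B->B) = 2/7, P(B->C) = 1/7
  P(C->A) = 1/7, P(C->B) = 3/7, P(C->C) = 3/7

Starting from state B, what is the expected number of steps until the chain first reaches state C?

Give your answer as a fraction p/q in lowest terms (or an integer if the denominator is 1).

Answer: 63/13

Derivation:
Let h_i = expected steps to first reach C from state i.
Boundary: h_C = 0.
First-step equations for the other states:
  h_A = 1 + 2/7*h_A + 3/7*h_B + 2/7*h_C
  h_B = 1 + 4/7*h_A + 2/7*h_B + 1/7*h_C

Substituting h_C = 0 and rearranging gives the linear system (I - Q) h = 1:
  [5/7, -3/7] . (h_A, h_B) = 1
  [-4/7, 5/7] . (h_A, h_B) = 1

Solving yields:
  h_A = 56/13
  h_B = 63/13

Starting state is B, so the expected hitting time is h_B = 63/13.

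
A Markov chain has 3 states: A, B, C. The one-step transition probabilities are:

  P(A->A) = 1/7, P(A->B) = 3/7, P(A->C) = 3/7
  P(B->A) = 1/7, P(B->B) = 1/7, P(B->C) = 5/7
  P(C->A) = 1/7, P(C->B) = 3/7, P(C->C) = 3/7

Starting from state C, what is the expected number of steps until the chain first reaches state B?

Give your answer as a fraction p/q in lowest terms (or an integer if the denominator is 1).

Answer: 7/3

Derivation:
Let h_i = expected steps to first reach B from state i.
Boundary: h_B = 0.
First-step equations for the other states:
  h_A = 1 + 1/7*h_A + 3/7*h_B + 3/7*h_C
  h_C = 1 + 1/7*h_A + 3/7*h_B + 3/7*h_C

Substituting h_B = 0 and rearranging gives the linear system (I - Q) h = 1:
  [6/7, -3/7] . (h_A, h_C) = 1
  [-1/7, 4/7] . (h_A, h_C) = 1

Solving yields:
  h_A = 7/3
  h_C = 7/3

Starting state is C, so the expected hitting time is h_C = 7/3.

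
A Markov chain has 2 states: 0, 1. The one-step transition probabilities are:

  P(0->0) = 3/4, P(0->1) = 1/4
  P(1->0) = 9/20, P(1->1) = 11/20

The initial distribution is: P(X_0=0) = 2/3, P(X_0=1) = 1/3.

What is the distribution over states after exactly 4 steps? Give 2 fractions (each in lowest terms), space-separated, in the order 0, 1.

Answer: 12861/20000 7139/20000

Derivation:
Propagating the distribution step by step (d_{t+1} = d_t * P):
d_0 = (0=2/3, 1=1/3)
  d_1[0] = 2/3*3/4 + 1/3*9/20 = 13/20
  d_1[1] = 2/3*1/4 + 1/3*11/20 = 7/20
d_1 = (0=13/20, 1=7/20)
  d_2[0] = 13/20*3/4 + 7/20*9/20 = 129/200
  d_2[1] = 13/20*1/4 + 7/20*11/20 = 71/200
d_2 = (0=129/200, 1=71/200)
  d_3[0] = 129/200*3/4 + 71/200*9/20 = 1287/2000
  d_3[1] = 129/200*1/4 + 71/200*11/20 = 713/2000
d_3 = (0=1287/2000, 1=713/2000)
  d_4[0] = 1287/2000*3/4 + 713/2000*9/20 = 12861/20000
  d_4[1] = 1287/2000*1/4 + 713/2000*11/20 = 7139/20000
d_4 = (0=12861/20000, 1=7139/20000)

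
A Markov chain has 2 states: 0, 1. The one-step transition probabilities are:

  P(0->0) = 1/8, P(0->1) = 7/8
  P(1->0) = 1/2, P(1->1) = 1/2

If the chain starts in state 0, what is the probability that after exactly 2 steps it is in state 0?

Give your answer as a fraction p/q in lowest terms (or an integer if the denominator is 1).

Computing P^2 by repeated multiplication:
P^1 =
  0: [1/8, 7/8]
  1: [1/2, 1/2]
P^2 =
  0: [29/64, 35/64]
  1: [5/16, 11/16]

(P^2)[0 -> 0] = 29/64

Answer: 29/64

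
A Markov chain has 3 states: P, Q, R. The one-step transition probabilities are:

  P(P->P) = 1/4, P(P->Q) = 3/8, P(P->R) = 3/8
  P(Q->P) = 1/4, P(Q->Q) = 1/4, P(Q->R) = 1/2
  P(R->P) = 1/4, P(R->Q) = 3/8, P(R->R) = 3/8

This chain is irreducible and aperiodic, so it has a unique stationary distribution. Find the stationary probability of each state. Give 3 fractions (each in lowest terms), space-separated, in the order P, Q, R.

Answer: 1/4 1/3 5/12

Derivation:
The stationary distribution satisfies pi = pi * P, i.e.:
  pi_P = 1/4*pi_P + 1/4*pi_Q + 1/4*pi_R
  pi_Q = 3/8*pi_P + 1/4*pi_Q + 3/8*pi_R
  pi_R = 3/8*pi_P + 1/2*pi_Q + 3/8*pi_R
with normalization: pi_P + pi_Q + pi_R = 1.

Using the first 2 balance equations plus normalization, the linear system A*pi = b is:
  [-3/4, 1/4, 1/4] . pi = 0
  [3/8, -3/4, 3/8] . pi = 0
  [1, 1, 1] . pi = 1

Solving yields:
  pi_P = 1/4
  pi_Q = 1/3
  pi_R = 5/12

Verification (pi * P):
  1/4*1/4 + 1/3*1/4 + 5/12*1/4 = 1/4 = pi_P  (ok)
  1/4*3/8 + 1/3*1/4 + 5/12*3/8 = 1/3 = pi_Q  (ok)
  1/4*3/8 + 1/3*1/2 + 5/12*3/8 = 5/12 = pi_R  (ok)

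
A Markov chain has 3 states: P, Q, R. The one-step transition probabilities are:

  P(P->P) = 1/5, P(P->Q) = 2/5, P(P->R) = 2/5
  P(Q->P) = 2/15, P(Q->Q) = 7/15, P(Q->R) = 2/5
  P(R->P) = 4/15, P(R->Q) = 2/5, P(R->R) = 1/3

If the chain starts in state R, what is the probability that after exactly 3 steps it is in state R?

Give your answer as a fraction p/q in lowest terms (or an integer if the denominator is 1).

Answer: 253/675

Derivation:
Computing P^3 by repeated multiplication:
P^1 =
  P: [1/5, 2/5, 2/5]
  Q: [2/15, 7/15, 2/5]
  R: [4/15, 2/5, 1/3]
P^2 =
  P: [1/5, 32/75, 28/75]
  Q: [44/225, 97/225, 28/75]
  R: [44/225, 32/75, 17/45]
P^3 =
  P: [221/1125, 482/1125, 422/1125]
  Q: [662/3375, 1447/3375, 422/1125]
  R: [664/3375, 482/1125, 253/675]

(P^3)[R -> R] = 253/675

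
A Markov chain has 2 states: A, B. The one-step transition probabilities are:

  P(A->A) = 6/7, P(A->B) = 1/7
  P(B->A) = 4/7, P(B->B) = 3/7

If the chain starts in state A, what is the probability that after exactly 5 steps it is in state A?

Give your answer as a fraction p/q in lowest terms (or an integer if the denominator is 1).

Answer: 13452/16807

Derivation:
Computing P^5 by repeated multiplication:
P^1 =
  A: [6/7, 1/7]
  B: [4/7, 3/7]
P^2 =
  A: [40/49, 9/49]
  B: [36/49, 13/49]
P^3 =
  A: [276/343, 67/343]
  B: [268/343, 75/343]
P^4 =
  A: [1924/2401, 477/2401]
  B: [1908/2401, 493/2401]
P^5 =
  A: [13452/16807, 3355/16807]
  B: [13420/16807, 3387/16807]

(P^5)[A -> A] = 13452/16807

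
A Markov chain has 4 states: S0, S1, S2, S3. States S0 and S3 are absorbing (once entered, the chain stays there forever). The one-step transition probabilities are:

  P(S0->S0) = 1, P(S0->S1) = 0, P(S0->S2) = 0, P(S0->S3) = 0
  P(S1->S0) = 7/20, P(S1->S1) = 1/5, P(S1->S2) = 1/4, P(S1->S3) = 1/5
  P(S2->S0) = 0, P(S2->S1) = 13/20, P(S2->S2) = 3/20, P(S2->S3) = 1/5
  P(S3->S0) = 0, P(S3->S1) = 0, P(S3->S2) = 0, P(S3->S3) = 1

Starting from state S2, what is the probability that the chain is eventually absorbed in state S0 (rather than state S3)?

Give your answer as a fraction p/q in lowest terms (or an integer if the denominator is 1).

Let a_i = P(absorbed in S0 | start in state i).
Boundary conditions: a_S0 = 1, a_S3 = 0.
For each transient state i, a_i = sum_j P(i->j) * a_j:
  a_S1 = 7/20*a_S0 + 1/5*a_S1 + 1/4*a_S2 + 1/5*a_S3
  a_S2 = 0*a_S0 + 13/20*a_S1 + 3/20*a_S2 + 1/5*a_S3

Substituting a_S0 = 1 and a_S3 = 0, rearrange to (I - Q) a = r where r[i] = P(i -> S0):
  [4/5, -1/4] . (a_S1, a_S2) = 7/20
  [-13/20, 17/20] . (a_S1, a_S2) = 0

Solving yields:
  a_S1 = 119/207
  a_S2 = 91/207

Starting state is S2, so the absorption probability is a_S2 = 91/207.

Answer: 91/207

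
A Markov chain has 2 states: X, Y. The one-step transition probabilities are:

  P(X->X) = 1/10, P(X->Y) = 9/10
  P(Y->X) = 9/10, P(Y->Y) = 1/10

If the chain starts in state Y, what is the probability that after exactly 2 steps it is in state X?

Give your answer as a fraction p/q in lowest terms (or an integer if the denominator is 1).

Computing P^2 by repeated multiplication:
P^1 =
  X: [1/10, 9/10]
  Y: [9/10, 1/10]
P^2 =
  X: [41/50, 9/50]
  Y: [9/50, 41/50]

(P^2)[Y -> X] = 9/50

Answer: 9/50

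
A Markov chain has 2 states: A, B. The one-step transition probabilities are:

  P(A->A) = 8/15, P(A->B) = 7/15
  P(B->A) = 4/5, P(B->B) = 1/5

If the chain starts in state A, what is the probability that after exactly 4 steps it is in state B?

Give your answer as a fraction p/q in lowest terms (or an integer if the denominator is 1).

Computing P^4 by repeated multiplication:
P^1 =
  A: [8/15, 7/15]
  B: [4/5, 1/5]
P^2 =
  A: [148/225, 77/225]
  B: [44/75, 31/75]
P^3 =
  A: [2108/3375, 1267/3375]
  B: [724/1125, 401/1125]
P^4 =
  A: [32068/50625, 18557/50625]
  B: [10604/16875, 6271/16875]

(P^4)[A -> B] = 18557/50625

Answer: 18557/50625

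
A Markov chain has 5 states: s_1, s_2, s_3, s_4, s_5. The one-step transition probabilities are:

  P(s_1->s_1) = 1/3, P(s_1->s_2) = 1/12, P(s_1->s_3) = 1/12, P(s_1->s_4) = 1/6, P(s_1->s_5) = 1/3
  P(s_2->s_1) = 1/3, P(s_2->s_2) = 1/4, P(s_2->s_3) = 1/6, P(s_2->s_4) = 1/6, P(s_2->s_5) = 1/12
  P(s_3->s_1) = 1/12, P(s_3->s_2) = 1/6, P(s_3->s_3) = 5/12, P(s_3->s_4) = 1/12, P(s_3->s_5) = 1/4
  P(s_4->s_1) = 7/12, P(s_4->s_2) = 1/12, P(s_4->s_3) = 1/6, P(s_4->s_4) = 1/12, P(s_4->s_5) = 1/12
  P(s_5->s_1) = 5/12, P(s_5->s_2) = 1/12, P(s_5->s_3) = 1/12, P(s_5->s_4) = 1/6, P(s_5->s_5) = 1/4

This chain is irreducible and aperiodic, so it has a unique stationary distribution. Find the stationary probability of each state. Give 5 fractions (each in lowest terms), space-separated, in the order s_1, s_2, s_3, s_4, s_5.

The stationary distribution satisfies pi = pi * P, i.e.:
  pi_s_1 = 1/3*pi_s_1 + 1/3*pi_s_2 + 1/12*pi_s_3 + 7/12*pi_s_4 + 5/12*pi_s_5
  pi_s_2 = 1/12*pi_s_1 + 1/4*pi_s_2 + 1/6*pi_s_3 + 1/12*pi_s_4 + 1/12*pi_s_5
  pi_s_3 = 1/12*pi_s_1 + 1/6*pi_s_2 + 5/12*pi_s_3 + 1/6*pi_s_4 + 1/12*pi_s_5
  pi_s_4 = 1/6*pi_s_1 + 1/6*pi_s_2 + 1/12*pi_s_3 + 1/12*pi_s_4 + 1/6*pi_s_5
  pi_s_5 = 1/3*pi_s_1 + 1/12*pi_s_2 + 1/4*pi_s_3 + 1/12*pi_s_4 + 1/4*pi_s_5
with normalization: pi_s_1 + pi_s_2 + pi_s_3 + pi_s_4 + pi_s_5 = 1.

Using the first 4 balance equations plus normalization, the linear system A*pi = b is:
  [-2/3, 1/3, 1/12, 7/12, 5/12] . pi = 0
  [1/12, -3/4, 1/6, 1/12, 1/12] . pi = 0
  [1/12, 1/6, -7/12, 1/6, 1/12] . pi = 0
  [1/6, 1/6, 1/12, -11/12, 1/6] . pi = 0
  [1, 1, 1, 1, 1] . pi = 1

Solving yields:
  pi_s_1 = 4707/13481
  pi_s_2 = 120/1037
  pi_s_3 = 163/1037
  pi_s_4 = 147/1037
  pi_s_5 = 3184/13481

Verification (pi * P):
  4707/13481*1/3 + 120/1037*1/3 + 163/1037*1/12 + 147/1037*7/12 + 3184/13481*5/12 = 4707/13481 = pi_s_1  (ok)
  4707/13481*1/12 + 120/1037*1/4 + 163/1037*1/6 + 147/1037*1/12 + 3184/13481*1/12 = 120/1037 = pi_s_2  (ok)
  4707/13481*1/12 + 120/1037*1/6 + 163/1037*5/12 + 147/1037*1/6 + 3184/13481*1/12 = 163/1037 = pi_s_3  (ok)
  4707/13481*1/6 + 120/1037*1/6 + 163/1037*1/12 + 147/1037*1/12 + 3184/13481*1/6 = 147/1037 = pi_s_4  (ok)
  4707/13481*1/3 + 120/1037*1/12 + 163/1037*1/4 + 147/1037*1/12 + 3184/13481*1/4 = 3184/13481 = pi_s_5  (ok)

Answer: 4707/13481 120/1037 163/1037 147/1037 3184/13481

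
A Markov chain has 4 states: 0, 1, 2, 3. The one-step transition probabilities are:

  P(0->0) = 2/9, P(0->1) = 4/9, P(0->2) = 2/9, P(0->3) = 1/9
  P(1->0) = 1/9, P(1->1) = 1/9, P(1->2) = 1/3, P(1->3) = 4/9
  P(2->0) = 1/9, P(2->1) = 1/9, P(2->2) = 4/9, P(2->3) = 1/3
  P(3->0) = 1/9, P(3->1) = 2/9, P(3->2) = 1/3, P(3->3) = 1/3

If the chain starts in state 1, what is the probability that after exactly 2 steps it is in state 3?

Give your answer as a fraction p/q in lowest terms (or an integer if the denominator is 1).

Computing P^2 by repeated multiplication:
P^1 =
  0: [2/9, 4/9, 2/9, 1/9]
  1: [1/9, 1/9, 1/3, 4/9]
  2: [1/9, 1/9, 4/9, 1/3]
  3: [1/9, 2/9, 1/3, 1/3]
P^2 =
  0: [11/81, 16/81, 1/3, 1/3]
  1: [10/81, 16/81, 29/81, 26/81]
  2: [10/81, 5/27, 10/27, 26/81]
  3: [10/81, 5/27, 29/81, 1/3]

(P^2)[1 -> 3] = 26/81

Answer: 26/81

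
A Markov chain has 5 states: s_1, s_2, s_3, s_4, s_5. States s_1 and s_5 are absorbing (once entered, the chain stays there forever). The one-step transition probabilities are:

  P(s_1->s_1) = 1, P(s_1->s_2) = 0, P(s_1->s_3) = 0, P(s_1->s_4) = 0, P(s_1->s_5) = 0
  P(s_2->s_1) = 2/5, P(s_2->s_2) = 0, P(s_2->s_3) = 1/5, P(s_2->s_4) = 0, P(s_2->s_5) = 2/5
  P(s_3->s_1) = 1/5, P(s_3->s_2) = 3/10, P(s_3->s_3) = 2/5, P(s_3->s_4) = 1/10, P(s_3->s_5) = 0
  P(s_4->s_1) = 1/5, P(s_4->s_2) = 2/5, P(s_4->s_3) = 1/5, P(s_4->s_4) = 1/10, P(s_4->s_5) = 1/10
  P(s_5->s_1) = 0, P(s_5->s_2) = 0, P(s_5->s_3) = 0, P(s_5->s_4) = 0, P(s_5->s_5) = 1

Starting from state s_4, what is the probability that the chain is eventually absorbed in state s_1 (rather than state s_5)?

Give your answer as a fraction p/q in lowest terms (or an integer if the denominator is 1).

Answer: 142/229

Derivation:
Let a_i = P(absorbed in s_1 | start in state i).
Boundary conditions: a_s_1 = 1, a_s_5 = 0.
For each transient state i, a_i = sum_j P(i->j) * a_j:
  a_s_2 = 2/5*a_s_1 + 0*a_s_2 + 1/5*a_s_3 + 0*a_s_4 + 2/5*a_s_5
  a_s_3 = 1/5*a_s_1 + 3/10*a_s_2 + 2/5*a_s_3 + 1/10*a_s_4 + 0*a_s_5
  a_s_4 = 1/5*a_s_1 + 2/5*a_s_2 + 1/5*a_s_3 + 1/10*a_s_4 + 1/10*a_s_5

Substituting a_s_1 = 1 and a_s_5 = 0, rearrange to (I - Q) a = r where r[i] = P(i -> s_1):
  [1, -1/5, 0] . (a_s_2, a_s_3, a_s_4) = 2/5
  [-3/10, 3/5, -1/10] . (a_s_2, a_s_3, a_s_4) = 1/5
  [-2/5, -1/5, 9/10] . (a_s_2, a_s_3, a_s_4) = 1/5

Solving yields:
  a_s_2 = 124/229
  a_s_3 = 162/229
  a_s_4 = 142/229

Starting state is s_4, so the absorption probability is a_s_4 = 142/229.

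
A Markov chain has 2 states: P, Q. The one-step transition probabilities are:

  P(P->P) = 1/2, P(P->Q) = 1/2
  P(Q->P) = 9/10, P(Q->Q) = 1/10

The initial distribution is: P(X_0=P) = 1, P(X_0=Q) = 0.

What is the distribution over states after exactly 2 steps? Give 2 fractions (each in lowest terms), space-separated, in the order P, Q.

Answer: 7/10 3/10

Derivation:
Propagating the distribution step by step (d_{t+1} = d_t * P):
d_0 = (P=1, Q=0)
  d_1[P] = 1*1/2 + 0*9/10 = 1/2
  d_1[Q] = 1*1/2 + 0*1/10 = 1/2
d_1 = (P=1/2, Q=1/2)
  d_2[P] = 1/2*1/2 + 1/2*9/10 = 7/10
  d_2[Q] = 1/2*1/2 + 1/2*1/10 = 3/10
d_2 = (P=7/10, Q=3/10)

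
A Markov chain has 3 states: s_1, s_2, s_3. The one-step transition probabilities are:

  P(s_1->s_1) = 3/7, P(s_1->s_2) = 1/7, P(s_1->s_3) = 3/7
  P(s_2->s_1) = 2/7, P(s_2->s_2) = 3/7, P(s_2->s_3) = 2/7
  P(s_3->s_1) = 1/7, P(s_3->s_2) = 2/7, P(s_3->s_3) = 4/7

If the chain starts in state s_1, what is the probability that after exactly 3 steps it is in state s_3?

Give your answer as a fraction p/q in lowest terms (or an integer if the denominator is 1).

Answer: 158/343

Derivation:
Computing P^3 by repeated multiplication:
P^1 =
  s_1: [3/7, 1/7, 3/7]
  s_2: [2/7, 3/7, 2/7]
  s_3: [1/7, 2/7, 4/7]
P^2 =
  s_1: [2/7, 12/49, 23/49]
  s_2: [2/7, 15/49, 20/49]
  s_3: [11/49, 15/49, 23/49]
P^3 =
  s_1: [89/343, 96/343, 158/343]
  s_2: [92/343, 99/343, 152/343]
  s_3: [86/343, 102/343, 155/343]

(P^3)[s_1 -> s_3] = 158/343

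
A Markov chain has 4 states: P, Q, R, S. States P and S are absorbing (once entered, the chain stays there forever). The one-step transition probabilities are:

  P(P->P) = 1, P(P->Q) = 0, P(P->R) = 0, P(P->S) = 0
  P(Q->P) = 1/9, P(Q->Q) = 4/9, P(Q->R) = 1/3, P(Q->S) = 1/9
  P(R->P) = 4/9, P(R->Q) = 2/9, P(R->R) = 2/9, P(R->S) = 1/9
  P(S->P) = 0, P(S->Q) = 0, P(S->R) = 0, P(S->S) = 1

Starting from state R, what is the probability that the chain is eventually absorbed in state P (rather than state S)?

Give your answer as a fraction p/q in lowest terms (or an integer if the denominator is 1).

Let a_i = P(absorbed in P | start in state i).
Boundary conditions: a_P = 1, a_S = 0.
For each transient state i, a_i = sum_j P(i->j) * a_j:
  a_Q = 1/9*a_P + 4/9*a_Q + 1/3*a_R + 1/9*a_S
  a_R = 4/9*a_P + 2/9*a_Q + 2/9*a_R + 1/9*a_S

Substituting a_P = 1 and a_S = 0, rearrange to (I - Q) a = r where r[i] = P(i -> P):
  [5/9, -1/3] . (a_Q, a_R) = 1/9
  [-2/9, 7/9] . (a_Q, a_R) = 4/9

Solving yields:
  a_Q = 19/29
  a_R = 22/29

Starting state is R, so the absorption probability is a_R = 22/29.

Answer: 22/29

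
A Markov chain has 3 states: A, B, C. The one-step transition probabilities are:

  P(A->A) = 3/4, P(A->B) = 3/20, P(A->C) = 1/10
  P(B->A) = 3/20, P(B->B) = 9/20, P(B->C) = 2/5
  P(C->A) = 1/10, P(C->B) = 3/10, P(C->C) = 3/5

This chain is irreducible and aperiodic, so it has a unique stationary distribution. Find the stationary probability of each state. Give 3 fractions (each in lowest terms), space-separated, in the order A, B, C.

The stationary distribution satisfies pi = pi * P, i.e.:
  pi_A = 3/4*pi_A + 3/20*pi_B + 1/10*pi_C
  pi_B = 3/20*pi_A + 9/20*pi_B + 3/10*pi_C
  pi_C = 1/10*pi_A + 2/5*pi_B + 3/5*pi_C
with normalization: pi_A + pi_B + pi_C = 1.

Using the first 2 balance equations plus normalization, the linear system A*pi = b is:
  [-1/4, 3/20, 1/10] . pi = 0
  [3/20, -11/20, 3/10] . pi = 0
  [1, 1, 1] . pi = 1

Solving yields:
  pi_A = 20/61
  pi_B = 18/61
  pi_C = 23/61

Verification (pi * P):
  20/61*3/4 + 18/61*3/20 + 23/61*1/10 = 20/61 = pi_A  (ok)
  20/61*3/20 + 18/61*9/20 + 23/61*3/10 = 18/61 = pi_B  (ok)
  20/61*1/10 + 18/61*2/5 + 23/61*3/5 = 23/61 = pi_C  (ok)

Answer: 20/61 18/61 23/61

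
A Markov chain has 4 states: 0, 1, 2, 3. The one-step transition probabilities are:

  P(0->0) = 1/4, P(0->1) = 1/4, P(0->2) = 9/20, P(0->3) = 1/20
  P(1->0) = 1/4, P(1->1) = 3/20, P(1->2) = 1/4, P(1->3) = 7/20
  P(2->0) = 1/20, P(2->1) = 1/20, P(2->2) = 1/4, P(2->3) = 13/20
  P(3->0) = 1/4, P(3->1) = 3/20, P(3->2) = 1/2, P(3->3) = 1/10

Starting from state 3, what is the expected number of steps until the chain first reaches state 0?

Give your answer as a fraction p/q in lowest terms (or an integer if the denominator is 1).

Let h_i = expected steps to first reach 0 from state i.
Boundary: h_0 = 0.
First-step equations for the other states:
  h_1 = 1 + 1/4*h_0 + 3/20*h_1 + 1/4*h_2 + 7/20*h_3
  h_2 = 1 + 1/20*h_0 + 1/20*h_1 + 1/4*h_2 + 13/20*h_3
  h_3 = 1 + 1/4*h_0 + 3/20*h_1 + 1/2*h_2 + 1/10*h_3

Substituting h_0 = 0 and rearranging gives the linear system (I - Q) h = 1:
  [17/20, -1/4, -7/20] . (h_1, h_2, h_3) = 1
  [-1/20, 3/4, -13/20] . (h_1, h_2, h_3) = 1
  [-3/20, -1/2, 9/10] . (h_1, h_2, h_3) = 1

Solving yields:
  h_1 = 940/171
  h_2 = 20/3
  h_3 = 980/171

Starting state is 3, so the expected hitting time is h_3 = 980/171.

Answer: 980/171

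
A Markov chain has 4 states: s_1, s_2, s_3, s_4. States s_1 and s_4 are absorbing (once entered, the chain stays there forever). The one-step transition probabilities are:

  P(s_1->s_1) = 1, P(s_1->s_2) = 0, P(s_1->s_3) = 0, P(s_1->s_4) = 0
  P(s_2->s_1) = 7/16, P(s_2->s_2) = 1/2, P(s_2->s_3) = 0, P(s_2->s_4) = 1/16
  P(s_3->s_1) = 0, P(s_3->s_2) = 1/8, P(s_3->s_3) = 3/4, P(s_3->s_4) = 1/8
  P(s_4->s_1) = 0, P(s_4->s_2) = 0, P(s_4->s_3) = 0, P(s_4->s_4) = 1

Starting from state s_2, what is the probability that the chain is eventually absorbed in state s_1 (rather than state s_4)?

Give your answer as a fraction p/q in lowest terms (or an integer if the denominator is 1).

Answer: 7/8

Derivation:
Let a_i = P(absorbed in s_1 | start in state i).
Boundary conditions: a_s_1 = 1, a_s_4 = 0.
For each transient state i, a_i = sum_j P(i->j) * a_j:
  a_s_2 = 7/16*a_s_1 + 1/2*a_s_2 + 0*a_s_3 + 1/16*a_s_4
  a_s_3 = 0*a_s_1 + 1/8*a_s_2 + 3/4*a_s_3 + 1/8*a_s_4

Substituting a_s_1 = 1 and a_s_4 = 0, rearrange to (I - Q) a = r where r[i] = P(i -> s_1):
  [1/2, 0] . (a_s_2, a_s_3) = 7/16
  [-1/8, 1/4] . (a_s_2, a_s_3) = 0

Solving yields:
  a_s_2 = 7/8
  a_s_3 = 7/16

Starting state is s_2, so the absorption probability is a_s_2 = 7/8.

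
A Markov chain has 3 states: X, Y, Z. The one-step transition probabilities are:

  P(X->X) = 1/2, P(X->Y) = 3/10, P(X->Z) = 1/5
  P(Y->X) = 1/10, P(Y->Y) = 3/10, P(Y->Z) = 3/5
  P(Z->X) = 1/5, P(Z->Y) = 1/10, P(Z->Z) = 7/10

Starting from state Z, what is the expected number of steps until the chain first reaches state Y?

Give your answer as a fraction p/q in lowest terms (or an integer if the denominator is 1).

Let h_i = expected steps to first reach Y from state i.
Boundary: h_Y = 0.
First-step equations for the other states:
  h_X = 1 + 1/2*h_X + 3/10*h_Y + 1/5*h_Z
  h_Z = 1 + 1/5*h_X + 1/10*h_Y + 7/10*h_Z

Substituting h_Y = 0 and rearranging gives the linear system (I - Q) h = 1:
  [1/2, -1/5] . (h_X, h_Z) = 1
  [-1/5, 3/10] . (h_X, h_Z) = 1

Solving yields:
  h_X = 50/11
  h_Z = 70/11

Starting state is Z, so the expected hitting time is h_Z = 70/11.

Answer: 70/11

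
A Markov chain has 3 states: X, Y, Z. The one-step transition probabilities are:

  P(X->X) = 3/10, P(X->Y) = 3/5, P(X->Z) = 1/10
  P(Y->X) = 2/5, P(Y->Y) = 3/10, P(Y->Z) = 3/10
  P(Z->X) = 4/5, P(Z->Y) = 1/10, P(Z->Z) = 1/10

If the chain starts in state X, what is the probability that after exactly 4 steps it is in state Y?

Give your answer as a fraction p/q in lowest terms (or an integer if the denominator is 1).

Computing P^4 by repeated multiplication:
P^1 =
  X: [3/10, 3/5, 1/10]
  Y: [2/5, 3/10, 3/10]
  Z: [4/5, 1/10, 1/10]
P^2 =
  X: [41/100, 37/100, 11/50]
  Y: [12/25, 9/25, 4/25]
  Z: [9/25, 13/25, 3/25]
P^3 =
  X: [447/1000, 379/1000, 87/500]
  Y: [52/125, 103/250, 43/250]
  Z: [103/250, 48/125, 51/250]
P^4 =
  X: [4249/10000, 3993/10000, 879/5000]
  Y: [267/625, 244/625, 114/625]
  Z: [1101/2500, 957/2500, 221/1250]

(P^4)[X -> Y] = 3993/10000

Answer: 3993/10000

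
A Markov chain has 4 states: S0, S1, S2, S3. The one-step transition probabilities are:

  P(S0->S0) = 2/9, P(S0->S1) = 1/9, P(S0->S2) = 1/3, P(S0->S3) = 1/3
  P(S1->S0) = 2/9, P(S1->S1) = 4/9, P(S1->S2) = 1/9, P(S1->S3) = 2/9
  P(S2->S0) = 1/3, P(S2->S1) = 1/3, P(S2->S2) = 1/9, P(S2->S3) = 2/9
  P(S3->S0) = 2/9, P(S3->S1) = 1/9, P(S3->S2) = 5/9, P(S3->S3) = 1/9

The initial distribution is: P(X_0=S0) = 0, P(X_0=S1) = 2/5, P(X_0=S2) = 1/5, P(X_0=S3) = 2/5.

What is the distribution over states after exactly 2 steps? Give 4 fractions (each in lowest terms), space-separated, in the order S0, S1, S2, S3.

Propagating the distribution step by step (d_{t+1} = d_t * P):
d_0 = (S0=0, S1=2/5, S2=1/5, S3=2/5)
  d_1[S0] = 0*2/9 + 2/5*2/9 + 1/5*1/3 + 2/5*2/9 = 11/45
  d_1[S1] = 0*1/9 + 2/5*4/9 + 1/5*1/3 + 2/5*1/9 = 13/45
  d_1[S2] = 0*1/3 + 2/5*1/9 + 1/5*1/9 + 2/5*5/9 = 13/45
  d_1[S3] = 0*1/3 + 2/5*2/9 + 1/5*2/9 + 2/5*1/9 = 8/45
d_1 = (S0=11/45, S1=13/45, S2=13/45, S3=8/45)
  d_2[S0] = 11/45*2/9 + 13/45*2/9 + 13/45*1/3 + 8/45*2/9 = 103/405
  d_2[S1] = 11/45*1/9 + 13/45*4/9 + 13/45*1/3 + 8/45*1/9 = 22/81
  d_2[S2] = 11/45*1/3 + 13/45*1/9 + 13/45*1/9 + 8/45*5/9 = 11/45
  d_2[S3] = 11/45*1/3 + 13/45*2/9 + 13/45*2/9 + 8/45*1/9 = 31/135
d_2 = (S0=103/405, S1=22/81, S2=11/45, S3=31/135)

Answer: 103/405 22/81 11/45 31/135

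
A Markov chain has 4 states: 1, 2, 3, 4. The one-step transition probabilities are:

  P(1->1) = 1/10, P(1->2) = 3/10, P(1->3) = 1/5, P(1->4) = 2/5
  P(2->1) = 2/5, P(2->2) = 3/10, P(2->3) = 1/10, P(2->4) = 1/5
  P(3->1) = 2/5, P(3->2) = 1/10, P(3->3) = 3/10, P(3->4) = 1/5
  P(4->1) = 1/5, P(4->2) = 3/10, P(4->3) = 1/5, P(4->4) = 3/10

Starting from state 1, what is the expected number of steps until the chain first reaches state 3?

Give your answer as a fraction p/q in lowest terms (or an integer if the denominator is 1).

Answer: 100/17

Derivation:
Let h_i = expected steps to first reach 3 from state i.
Boundary: h_3 = 0.
First-step equations for the other states:
  h_1 = 1 + 1/10*h_1 + 3/10*h_2 + 1/5*h_3 + 2/5*h_4
  h_2 = 1 + 2/5*h_1 + 3/10*h_2 + 1/10*h_3 + 1/5*h_4
  h_4 = 1 + 1/5*h_1 + 3/10*h_2 + 1/5*h_3 + 3/10*h_4

Substituting h_3 = 0 and rearranging gives the linear system (I - Q) h = 1:
  [9/10, -3/10, -2/5] . (h_1, h_2, h_4) = 1
  [-2/5, 7/10, -1/5] . (h_1, h_2, h_4) = 1
  [-1/5, -3/10, 7/10] . (h_1, h_2, h_4) = 1

Solving yields:
  h_1 = 100/17
  h_2 = 110/17
  h_4 = 100/17

Starting state is 1, so the expected hitting time is h_1 = 100/17.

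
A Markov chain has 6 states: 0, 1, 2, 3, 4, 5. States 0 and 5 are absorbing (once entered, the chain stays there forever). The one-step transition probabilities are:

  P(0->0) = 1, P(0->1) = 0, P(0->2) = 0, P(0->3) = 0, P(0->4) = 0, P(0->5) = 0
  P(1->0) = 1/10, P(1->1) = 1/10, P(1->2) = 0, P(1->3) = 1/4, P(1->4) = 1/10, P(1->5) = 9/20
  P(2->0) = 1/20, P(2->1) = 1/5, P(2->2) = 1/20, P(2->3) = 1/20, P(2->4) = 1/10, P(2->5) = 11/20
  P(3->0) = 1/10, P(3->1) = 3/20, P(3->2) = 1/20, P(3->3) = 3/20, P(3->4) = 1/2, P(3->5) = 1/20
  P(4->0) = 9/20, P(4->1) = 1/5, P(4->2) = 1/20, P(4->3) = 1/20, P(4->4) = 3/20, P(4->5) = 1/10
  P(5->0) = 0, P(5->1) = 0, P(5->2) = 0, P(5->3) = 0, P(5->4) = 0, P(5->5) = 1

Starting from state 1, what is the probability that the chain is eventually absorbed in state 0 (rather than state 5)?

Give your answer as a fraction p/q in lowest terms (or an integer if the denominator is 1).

Answer: 28373/82249

Derivation:
Let a_i = P(absorbed in 0 | start in state i).
Boundary conditions: a_0 = 1, a_5 = 0.
For each transient state i, a_i = sum_j P(i->j) * a_j:
  a_1 = 1/10*a_0 + 1/10*a_1 + 0*a_2 + 1/4*a_3 + 1/10*a_4 + 9/20*a_5
  a_2 = 1/20*a_0 + 1/5*a_1 + 1/20*a_2 + 1/20*a_3 + 1/10*a_4 + 11/20*a_5
  a_3 = 1/10*a_0 + 3/20*a_1 + 1/20*a_2 + 3/20*a_3 + 1/2*a_4 + 1/20*a_5
  a_4 = 9/20*a_0 + 1/5*a_1 + 1/20*a_2 + 1/20*a_3 + 3/20*a_4 + 1/10*a_5

Substituting a_0 = 1 and a_5 = 0, rearrange to (I - Q) a = r where r[i] = P(i -> 0):
  [9/10, 0, -1/4, -1/10] . (a_1, a_2, a_3, a_4) = 1/10
  [-1/5, 19/20, -1/20, -1/10] . (a_1, a_2, a_3, a_4) = 1/20
  [-3/20, -1/20, 17/20, -1/2] . (a_1, a_2, a_3, a_4) = 1/10
  [-1/5, -1/20, -1/20, 17/20] . (a_1, a_2, a_3, a_4) = 9/20

Solving yields:
  a_1 = 28373/82249
  a_2 = 18503/82249
  a_3 = 47600/82249
  a_4 = 54108/82249

Starting state is 1, so the absorption probability is a_1 = 28373/82249.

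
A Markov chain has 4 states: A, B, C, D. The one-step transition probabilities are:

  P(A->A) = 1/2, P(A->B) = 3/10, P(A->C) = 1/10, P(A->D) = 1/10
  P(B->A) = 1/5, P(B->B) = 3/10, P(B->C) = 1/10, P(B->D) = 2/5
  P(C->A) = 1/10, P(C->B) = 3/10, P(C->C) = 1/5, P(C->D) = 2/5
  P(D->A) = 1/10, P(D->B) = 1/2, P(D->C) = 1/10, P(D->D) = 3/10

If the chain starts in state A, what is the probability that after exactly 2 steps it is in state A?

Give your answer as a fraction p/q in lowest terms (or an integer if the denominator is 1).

Answer: 33/100

Derivation:
Computing P^2 by repeated multiplication:
P^1 =
  A: [1/2, 3/10, 1/10, 1/10]
  B: [1/5, 3/10, 1/10, 2/5]
  C: [1/10, 3/10, 1/5, 2/5]
  D: [1/10, 1/2, 1/10, 3/10]
P^2 =
  A: [33/100, 8/25, 11/100, 6/25]
  B: [21/100, 19/50, 11/100, 3/10]
  C: [17/100, 19/50, 3/25, 33/100]
  D: [19/100, 9/25, 11/100, 17/50]

(P^2)[A -> A] = 33/100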